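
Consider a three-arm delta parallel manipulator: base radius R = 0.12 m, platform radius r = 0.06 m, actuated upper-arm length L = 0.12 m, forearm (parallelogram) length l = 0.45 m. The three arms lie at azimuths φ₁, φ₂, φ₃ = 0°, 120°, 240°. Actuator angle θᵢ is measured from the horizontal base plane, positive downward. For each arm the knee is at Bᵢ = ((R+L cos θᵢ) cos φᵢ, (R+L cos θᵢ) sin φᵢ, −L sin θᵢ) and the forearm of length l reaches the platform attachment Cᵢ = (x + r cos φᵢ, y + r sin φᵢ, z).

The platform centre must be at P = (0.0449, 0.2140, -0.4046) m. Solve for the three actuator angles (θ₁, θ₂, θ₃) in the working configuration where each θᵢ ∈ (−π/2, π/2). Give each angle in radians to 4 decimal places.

θ₁ = 0.2617, θ₂ = -0.1744, θ₃ = 1.0471

arm 1 (φ=0.0°): x'=0.0449, y'=0.2140
  A=0.0151, B=-0.4046, C=(l²−L²−A²−y'²−z²)/(2L)=-0.0901
  √(A²+B²)=0.4049;  θ1 = -1.5335+1.7952 ≈ 0.2617
arm 2 (φ=120.0°): x'=0.1629, y'=-0.1459
  A cos θ + B sin θ = C:  -0.1029·cos θ + -0.4046·sin θ = -0.0311
  γ=atan2(-0.4046,-0.1029)=-1.8198;  ψ=arccos(-0.0745)=1.6454;  θ2=γ+ψ≈-0.1744
rotate P by −φ3: (-0.2078, -0.0681, -0.4046)
  e−x'=0.2678;  (l²−L²−(e−x')²−y'²−z²)/2L = -0.2164
  γ=atan2(-0.4046,0.2678)=-0.9861;  ψ=arccos(-0.4461)=2.0332;  θ3=γ+ψ≈1.0471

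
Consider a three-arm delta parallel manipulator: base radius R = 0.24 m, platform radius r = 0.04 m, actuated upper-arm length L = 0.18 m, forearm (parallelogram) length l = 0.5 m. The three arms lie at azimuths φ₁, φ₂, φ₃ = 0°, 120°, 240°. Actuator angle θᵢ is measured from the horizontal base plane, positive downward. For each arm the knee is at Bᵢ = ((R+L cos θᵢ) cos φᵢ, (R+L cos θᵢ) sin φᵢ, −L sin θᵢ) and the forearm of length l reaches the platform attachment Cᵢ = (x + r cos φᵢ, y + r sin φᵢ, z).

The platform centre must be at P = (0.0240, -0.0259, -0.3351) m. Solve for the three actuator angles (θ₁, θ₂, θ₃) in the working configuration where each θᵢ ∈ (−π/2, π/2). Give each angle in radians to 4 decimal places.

θ₁ = -0.0875, θ₂ = 0.2619, θ₃ = 0.0001

rotate P by −φ1: (0.0240, -0.0259, -0.3351)
  e−x'=0.1760;  (l²−L²−(e−x')²−y'²−z²)/2L = 0.2046
  γ=atan2(-0.3351,0.1760)=-1.0872;  ψ=arccos(0.5406)=0.9997;  θ1=γ+ψ≈-0.0875
arm 2 (φ=120.0°): x'=-0.0344, y'=-0.0078
  A=0.2344, B=-0.3351, C=(l²−L²−A²−y'²−z²)/(2L)=0.1397
  γ=atan2(-0.3351,0.2344)=-0.9604;  ψ=arccos(0.3416)=1.2222;  θ2=γ+ψ≈0.2619
rotate P by −φ3: (0.0104, 0.0337, -0.3351)
  e−x'=0.1896;  (l²−L²−(e−x')²−y'²−z²)/2L = 0.1895
  θ3 = atan2(B,A) + arccos(C/0.3850) = 0.0001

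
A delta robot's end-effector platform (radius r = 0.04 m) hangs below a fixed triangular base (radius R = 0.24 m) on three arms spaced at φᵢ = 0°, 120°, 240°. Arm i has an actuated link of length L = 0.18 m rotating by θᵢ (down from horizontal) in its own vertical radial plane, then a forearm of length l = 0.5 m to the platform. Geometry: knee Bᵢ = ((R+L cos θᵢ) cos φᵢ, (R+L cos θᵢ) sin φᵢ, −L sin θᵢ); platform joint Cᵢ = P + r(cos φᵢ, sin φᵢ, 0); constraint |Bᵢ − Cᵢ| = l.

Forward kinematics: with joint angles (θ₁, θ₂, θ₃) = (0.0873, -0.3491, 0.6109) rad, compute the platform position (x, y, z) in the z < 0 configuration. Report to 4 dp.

centre 1 = (0.3793·cos0.0°, 0.3793·sin0.0°, -0.0157) = (0.3793, 0.0000, -0.0157)
φ2=120.0°: virtual centre (-0.1846, 0.3197, 0.0616), radius l
φ3=240.0°: virtual centre (-0.1737, -0.3009, -0.1032), radius l
eliminate P² terms by subtracting sphere 1 from 2 and 3
linear system: -1.1278x+0.6394y = -0.0041−0.1545z; -1.1061x+-0.6018y = -0.0127−-0.1751z
Cramer: x(z) = 0.0076-0.0137z;  y(z) = 0.0071-0.2658z
sphere 1 gives Az²+Bz+C=0 with A=1.0709, B=0.0378, C=-0.1116;  B²−4AC=0.4793;  roots -0.3409, 0.3056;  negative root z = -0.3409
x = 0.0123, y = 0.0977

(0.0123, 0.0977, -0.3409)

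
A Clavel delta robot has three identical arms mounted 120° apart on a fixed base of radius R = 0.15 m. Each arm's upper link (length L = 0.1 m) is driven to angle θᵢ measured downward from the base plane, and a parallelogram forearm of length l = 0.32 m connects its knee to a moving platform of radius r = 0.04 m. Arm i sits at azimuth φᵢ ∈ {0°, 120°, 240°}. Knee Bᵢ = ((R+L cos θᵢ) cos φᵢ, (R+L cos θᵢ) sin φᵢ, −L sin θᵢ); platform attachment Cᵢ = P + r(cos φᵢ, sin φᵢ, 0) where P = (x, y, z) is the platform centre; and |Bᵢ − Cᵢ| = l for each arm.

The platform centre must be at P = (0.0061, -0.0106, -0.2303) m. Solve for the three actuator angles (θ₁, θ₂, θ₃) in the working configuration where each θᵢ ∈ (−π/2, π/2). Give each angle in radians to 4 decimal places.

θ₁ = -0.1743, θ₂ = 0.0005, θ₃ = -0.1746

φ1=0.0° → target in arm frame (0.0061, -0.0106)
  e−x'=0.1039;  (l²−L²−(e−x')²−y'²−z²)/2L = 0.1423
  θ1 = atan2(B,A) + arccos(C/0.2527) = -0.1743
φ2=120.0° → target in arm frame (-0.0122, 0.0000)
  A cos θ + B sin θ = C:  0.1222·cos θ + -0.2303·sin θ = 0.1221
  γ=atan2(-0.2303,0.1222)=-1.0829;  ψ=arccos(0.4683)=1.0834;  θ2=γ+ψ≈0.0005
arm 3 (φ=240.0°): x'=0.0061, y'=0.0106
  A cos θ + B sin θ = C:  0.1039·cos θ + -0.2303·sin θ = 0.1423
  θ3 = atan2(B,A) + arccos(C/0.2526) = -0.1746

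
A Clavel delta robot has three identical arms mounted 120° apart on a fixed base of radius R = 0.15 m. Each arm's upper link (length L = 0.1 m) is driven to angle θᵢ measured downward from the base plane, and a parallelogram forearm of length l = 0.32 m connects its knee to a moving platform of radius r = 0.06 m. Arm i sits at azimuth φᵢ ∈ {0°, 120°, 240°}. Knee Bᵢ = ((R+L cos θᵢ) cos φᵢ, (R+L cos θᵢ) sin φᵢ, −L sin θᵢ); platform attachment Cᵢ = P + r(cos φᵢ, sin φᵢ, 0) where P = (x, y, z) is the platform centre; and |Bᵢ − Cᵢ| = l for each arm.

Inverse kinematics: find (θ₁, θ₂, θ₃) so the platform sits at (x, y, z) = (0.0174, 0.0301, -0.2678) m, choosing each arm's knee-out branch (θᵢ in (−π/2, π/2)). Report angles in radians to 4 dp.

arm 1 (φ=0.0°): x'=0.0174, y'=0.0301
  e−x'=0.0726;  (l²−L²−(e−x')²−y'²−z²)/2L = 0.0725
  √(A²+B²)=0.2775;  θ1 = -1.3061+1.3063 ≈ 0.0003
φ2=120.0° → target in arm frame (0.0174, -0.0301)
  A=0.0726, B=-0.2678, C=(l²−L²−A²−y'²−z²)/(2L)=0.0725
  γ=atan2(-0.2678,0.0726)=-1.3059;  ψ=arccos(0.2613)=1.3064;  θ2=γ+ψ≈0.0005
φ3=240.0° → target in arm frame (-0.0348, 0.0000)
  A cos θ + B sin θ = C:  0.1248·cos θ + -0.2678·sin θ = 0.0256
  θ3 = atan2(B,A) + arccos(C/0.2954) = 0.3493

θ₁ = 0.0003, θ₂ = 0.0005, θ₃ = 0.3493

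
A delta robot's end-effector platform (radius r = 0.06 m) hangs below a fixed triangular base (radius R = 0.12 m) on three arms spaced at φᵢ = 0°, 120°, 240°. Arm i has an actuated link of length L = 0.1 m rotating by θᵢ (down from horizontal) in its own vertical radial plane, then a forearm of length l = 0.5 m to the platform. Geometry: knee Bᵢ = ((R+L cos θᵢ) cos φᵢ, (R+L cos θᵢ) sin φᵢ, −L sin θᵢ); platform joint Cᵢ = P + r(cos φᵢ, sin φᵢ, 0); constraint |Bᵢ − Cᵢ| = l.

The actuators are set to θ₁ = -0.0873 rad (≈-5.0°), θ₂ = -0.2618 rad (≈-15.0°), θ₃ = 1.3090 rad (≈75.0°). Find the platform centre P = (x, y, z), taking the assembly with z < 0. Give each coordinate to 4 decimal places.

φ1=0.0°: virtual centre (0.1596, 0.0000, 0.0087), radius l
centre 2 = (0.1566·cos120.0°, 0.1566·sin120.0°, 0.0259) = (-0.0783, 0.1356, 0.0259)
arm 3 at φ=240.0°: ρ3 = 0.0859;  centre 3 = (-0.0429, -0.0744, -0.0966)
subtract pairs → two planes through P
linear system: -0.4758x+0.2712y = -0.0004−0.0343z; -0.4051x+-0.1488y = -0.0088−-0.2106z
det = 0.1807;  x = 0.0136+-0.2879z,  y = 0.0225+-0.6317z
quadratic in z: (1.4820)z²+(0.0382)z+(-0.2281)=0, √Δ=1.1634 → z ∈ {-0.4054, 0.3796}; z = -0.4054 (taking z<0)
x = 0.1303, y = 0.2786

(0.1303, 0.2786, -0.4054)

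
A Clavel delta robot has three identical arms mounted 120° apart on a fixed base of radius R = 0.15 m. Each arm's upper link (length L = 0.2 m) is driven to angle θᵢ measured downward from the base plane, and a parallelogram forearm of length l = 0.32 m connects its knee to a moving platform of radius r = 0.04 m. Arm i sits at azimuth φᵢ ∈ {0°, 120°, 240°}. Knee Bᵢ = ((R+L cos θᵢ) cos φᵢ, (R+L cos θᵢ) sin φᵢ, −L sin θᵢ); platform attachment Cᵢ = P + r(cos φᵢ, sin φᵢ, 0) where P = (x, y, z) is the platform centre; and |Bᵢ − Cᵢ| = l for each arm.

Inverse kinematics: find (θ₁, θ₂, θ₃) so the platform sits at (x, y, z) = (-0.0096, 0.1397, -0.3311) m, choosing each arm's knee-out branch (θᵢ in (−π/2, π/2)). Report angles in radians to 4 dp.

θ₁ = 0.9599, θ₂ = 0.3493, θ₃ = 1.3089

arm 1 (φ=0.0°): x'=-0.0096, y'=0.1397
  A=0.1196, B=-0.3311, C=(l²−L²−A²−y'²−z²)/(2L)=-0.2026
  θ1 = atan2(B,A) + arccos(C/0.3520) = 0.9599
rotate P by −φ2: (0.1258, -0.0615, -0.3311)
  A cos θ + B sin θ = C:  -0.0158·cos θ + -0.3311·sin θ = -0.1282
  γ=atan2(-0.3311,-0.0158)=-1.6184;  ψ=arccos(-0.3866)=1.9678;  θ2=γ+ψ≈0.3493
arm 3 (φ=240.0°): x'=-0.1162, y'=-0.0782
  A cos θ + B sin θ = C:  0.2262·cos θ + -0.3311·sin θ = -0.2612
  γ=atan2(-0.3311,0.2262)=-0.9715;  ψ=arccos(-0.6515)=2.2804;  θ3=γ+ψ≈1.3089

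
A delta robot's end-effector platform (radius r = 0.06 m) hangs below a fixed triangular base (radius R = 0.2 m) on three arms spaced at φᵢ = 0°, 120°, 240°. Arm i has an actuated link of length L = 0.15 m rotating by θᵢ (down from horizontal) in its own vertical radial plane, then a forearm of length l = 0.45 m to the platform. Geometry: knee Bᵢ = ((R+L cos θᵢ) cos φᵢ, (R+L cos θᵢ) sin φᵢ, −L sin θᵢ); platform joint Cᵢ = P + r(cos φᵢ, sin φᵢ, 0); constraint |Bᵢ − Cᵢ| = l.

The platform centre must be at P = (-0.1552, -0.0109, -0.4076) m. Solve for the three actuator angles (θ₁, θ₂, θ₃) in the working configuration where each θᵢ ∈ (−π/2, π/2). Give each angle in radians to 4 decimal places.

φ1=0.0° → target in arm frame (-0.1552, -0.0109)
  A cos θ + B sin θ = C:  0.2952·cos θ + -0.4076·sin θ = -0.2447
  θ1 = atan2(B,A) + arccos(C/0.5033) = 1.1345
rotate P by −φ2: (0.0682, 0.1399, -0.4076)
  A=0.0718, B=-0.4076, C=(l²−L²−A²−y'²−z²)/(2L)=-0.0362
  √(A²+B²)=0.4139;  θ2 = -1.3963+1.6584 ≈ 0.2620
rotate P by −φ3: (0.0870, -0.1290, -0.4076)
  A=0.0530, B=-0.4076, C=(l²−L²−A²−y'²−z²)/(2L)=-0.0186
  θ3 = atan2(B,A) + arccos(C/0.4110) = 0.1744

θ₁ = 1.1345, θ₂ = 0.2620, θ₃ = 0.1744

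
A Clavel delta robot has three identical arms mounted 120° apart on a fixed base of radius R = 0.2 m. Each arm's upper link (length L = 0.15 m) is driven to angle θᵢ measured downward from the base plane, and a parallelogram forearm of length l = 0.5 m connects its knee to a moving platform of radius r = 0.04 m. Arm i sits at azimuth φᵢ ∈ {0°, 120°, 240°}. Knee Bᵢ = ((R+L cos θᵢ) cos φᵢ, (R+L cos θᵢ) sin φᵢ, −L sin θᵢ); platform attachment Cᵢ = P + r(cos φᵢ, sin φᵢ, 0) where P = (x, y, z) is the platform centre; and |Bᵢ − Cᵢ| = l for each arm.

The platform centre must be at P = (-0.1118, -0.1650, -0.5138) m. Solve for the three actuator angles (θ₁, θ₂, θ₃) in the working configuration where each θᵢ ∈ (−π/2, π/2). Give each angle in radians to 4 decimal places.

θ₁ = 1.3958, θ₂ = 1.3085, θ₃ = 0.1744

arm 1 (φ=0.0°): x'=-0.1118, y'=-0.1650
  A cos θ + B sin θ = C:  0.2718·cos θ + -0.5138·sin θ = -0.4586
  √(A²+B²)=0.5813;  θ1 = -1.0842+2.4800 ≈ 1.3958
rotate P by −φ2: (-0.0870, 0.1793, -0.5138)
  e−x'=0.2470;  (l²−L²−(e−x')²−y'²−z²)/2L = -0.4322
  θ2 = atan2(B,A) + arccos(C/0.5701) = 1.3085
arm 3 (φ=240.0°): x'=0.1988, y'=-0.0143
  e−x'=-0.0388;  (l²−L²−(e−x')²−y'²−z²)/2L = -0.1273
  √(A²+B²)=0.5153;  θ3 = -1.6462+1.8205 ≈ 0.1744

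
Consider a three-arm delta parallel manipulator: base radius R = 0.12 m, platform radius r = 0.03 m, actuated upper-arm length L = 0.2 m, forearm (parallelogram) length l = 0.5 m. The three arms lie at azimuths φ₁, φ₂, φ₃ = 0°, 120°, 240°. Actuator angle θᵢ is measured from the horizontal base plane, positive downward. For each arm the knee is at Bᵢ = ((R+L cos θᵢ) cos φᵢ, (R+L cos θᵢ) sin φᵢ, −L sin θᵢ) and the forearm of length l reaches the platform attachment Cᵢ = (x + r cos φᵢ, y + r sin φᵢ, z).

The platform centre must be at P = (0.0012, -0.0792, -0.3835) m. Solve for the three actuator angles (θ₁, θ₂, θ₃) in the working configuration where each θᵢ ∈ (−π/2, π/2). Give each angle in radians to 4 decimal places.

rotate P by −φ1: (0.0012, -0.0792, -0.3835)
  e−x'=0.0888;  (l²−L²−(e−x')²−y'²−z²)/2L = 0.1219
  √(A²+B²)=0.3936;  θ1 = -1.3433+1.2559 ≈ -0.0874
rotate P by −φ2: (-0.0692, 0.0386, -0.3835)
  A cos θ + B sin θ = C:  0.1592·cos θ + -0.3835·sin θ = 0.0902
  θ2 = atan2(B,A) + arccos(C/0.4152) = 0.1744
arm 3 (φ=240.0°): x'=0.0680, y'=0.0406
  A=0.0220, B=-0.3835, C=(l²−L²−A²−y'²−z²)/(2L)=0.1520
  √(A²+B²)=0.3841;  θ3 = -1.5135+1.1640 ≈ -0.3494

θ₁ = -0.0874, θ₂ = 0.1744, θ₃ = -0.3494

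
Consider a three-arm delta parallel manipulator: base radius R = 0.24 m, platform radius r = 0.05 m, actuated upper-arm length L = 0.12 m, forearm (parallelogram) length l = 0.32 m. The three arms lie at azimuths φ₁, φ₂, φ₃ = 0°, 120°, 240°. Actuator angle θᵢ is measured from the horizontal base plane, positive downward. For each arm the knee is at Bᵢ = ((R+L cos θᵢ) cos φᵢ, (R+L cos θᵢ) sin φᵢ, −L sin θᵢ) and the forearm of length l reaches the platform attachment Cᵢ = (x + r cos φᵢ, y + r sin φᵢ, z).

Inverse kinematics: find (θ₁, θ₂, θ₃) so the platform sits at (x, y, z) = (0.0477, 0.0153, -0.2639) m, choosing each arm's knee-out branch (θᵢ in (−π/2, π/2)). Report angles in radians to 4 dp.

θ₁ = 0.5241, θ₂ = 0.9601, θ₃ = 1.1342

φ1=0.0° → target in arm frame (0.0477, 0.0153)
  A cos θ + B sin θ = C:  0.1423·cos θ + -0.2639·sin θ = -0.0089
  √(A²+B²)=0.2998;  θ1 = -1.0763+1.6004 ≈ 0.5241
φ2=120.0° → target in arm frame (-0.0106, -0.0490)
  A=0.2006, B=-0.2639, C=(l²−L²−A²−y'²−z²)/(2L)=-0.1012
  √(A²+B²)=0.3315;  θ2 = -0.9208+1.8809 ≈ 0.9601
rotate P by −φ3: (-0.0371, 0.0337, -0.2639)
  A cos θ + B sin θ = C:  0.2271·cos θ + -0.2639·sin θ = -0.1431
  √(A²+B²)=0.3482;  θ3 = -0.8602+1.9944 ≈ 1.1342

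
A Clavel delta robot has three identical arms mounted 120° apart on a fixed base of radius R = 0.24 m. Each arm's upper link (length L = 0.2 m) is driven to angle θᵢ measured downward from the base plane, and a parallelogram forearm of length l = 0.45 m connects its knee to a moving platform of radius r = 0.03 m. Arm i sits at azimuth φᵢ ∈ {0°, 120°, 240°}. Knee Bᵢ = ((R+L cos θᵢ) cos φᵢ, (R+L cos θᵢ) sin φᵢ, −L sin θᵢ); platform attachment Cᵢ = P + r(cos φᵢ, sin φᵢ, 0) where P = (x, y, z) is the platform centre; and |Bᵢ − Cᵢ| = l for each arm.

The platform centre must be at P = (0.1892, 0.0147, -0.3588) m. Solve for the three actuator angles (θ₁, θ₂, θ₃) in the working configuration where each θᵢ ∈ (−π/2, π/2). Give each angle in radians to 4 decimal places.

θ₁ = -0.1745, θ₂ = 1.1345, θ₃ = 1.2216

arm 1 (φ=0.0°): x'=0.1892, y'=0.0147
  A=0.0208, B=-0.3588, C=(l²−L²−A²−y'²−z²)/(2L)=0.0828
  γ=atan2(-0.3588,0.0208)=-1.5129;  ψ=arccos(0.2303)=1.3384;  θ1=γ+ψ≈-0.1745
φ2=120.0° → target in arm frame (-0.0819, -0.1712)
  A=0.2919, B=-0.3588, C=(l²−L²−A²−y'²−z²)/(2L)=-0.2018
  θ2 = atan2(B,A) + arccos(C/0.4625) = 1.1345
rotate P by −φ3: (-0.1073, 0.1565, -0.3588)
  A=0.3173, B=-0.3588, C=(l²−L²−A²−y'²−z²)/(2L)=-0.2286
  θ3 = atan2(B,A) + arccos(C/0.4790) = 1.2216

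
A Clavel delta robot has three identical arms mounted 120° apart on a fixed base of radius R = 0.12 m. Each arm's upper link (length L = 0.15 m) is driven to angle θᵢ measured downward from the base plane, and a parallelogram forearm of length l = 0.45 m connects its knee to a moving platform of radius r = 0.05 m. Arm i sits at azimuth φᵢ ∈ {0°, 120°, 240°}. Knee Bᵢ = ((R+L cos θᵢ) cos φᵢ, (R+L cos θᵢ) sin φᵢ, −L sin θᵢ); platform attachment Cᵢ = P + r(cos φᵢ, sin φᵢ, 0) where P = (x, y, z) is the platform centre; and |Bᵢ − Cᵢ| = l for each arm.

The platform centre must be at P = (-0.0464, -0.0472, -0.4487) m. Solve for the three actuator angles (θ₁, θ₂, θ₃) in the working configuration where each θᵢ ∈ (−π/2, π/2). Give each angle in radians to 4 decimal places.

rotate P by −φ1: (-0.0464, -0.0472, -0.4487)
  A cos θ + B sin θ = C:  0.1164·cos θ + -0.4487·sin θ = -0.1237
  θ1 = atan2(B,A) + arccos(C/0.4636) = 0.5239
arm 2 (φ=120.0°): x'=-0.0177, y'=0.0638
  e−x'=0.0877;  (l²−L²−(e−x')²−y'²−z²)/2L = -0.1103
  γ=atan2(-0.4487,0.0877)=-1.3778;  ψ=arccos(-0.2412)=1.8144;  θ2=γ+ψ≈0.4366
arm 3 (φ=240.0°): x'=0.0641, y'=-0.0166
  A cos θ + B sin θ = C:  0.0059·cos θ + -0.4487·sin θ = -0.0721
  γ=atan2(-0.4487,0.0059)=-1.5576;  ψ=arccos(-0.1608)=1.7323;  θ3=γ+ψ≈0.1747

θ₁ = 0.5239, θ₂ = 0.4366, θ₃ = 0.1747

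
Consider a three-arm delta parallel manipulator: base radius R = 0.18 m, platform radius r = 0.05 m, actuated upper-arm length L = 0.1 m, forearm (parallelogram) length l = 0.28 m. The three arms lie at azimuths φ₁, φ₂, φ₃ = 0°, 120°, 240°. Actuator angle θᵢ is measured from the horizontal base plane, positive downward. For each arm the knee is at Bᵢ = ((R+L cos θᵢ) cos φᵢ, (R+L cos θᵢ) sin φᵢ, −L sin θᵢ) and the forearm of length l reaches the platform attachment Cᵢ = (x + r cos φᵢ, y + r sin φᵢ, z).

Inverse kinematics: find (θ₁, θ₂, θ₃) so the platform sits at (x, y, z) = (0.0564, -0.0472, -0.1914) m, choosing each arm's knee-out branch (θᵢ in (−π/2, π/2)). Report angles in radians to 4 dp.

φ1=0.0° → target in arm frame (0.0564, -0.0472)
  A=0.0736, B=-0.1914, C=(l²−L²−A²−y'²−z²)/(2L)=0.1206
  θ1 = atan2(B,A) + arccos(C/0.2051) = -0.2617
arm 2 (φ=120.0°): x'=-0.0691, y'=-0.0252
  A=0.1991, B=-0.1914, C=(l²−L²−A²−y'²−z²)/(2L)=-0.0425
  θ2 = atan2(B,A) + arccos(C/0.2762) = 0.9596
arm 3 (φ=240.0°): x'=0.0127, y'=0.0724
  e−x'=0.1173;  (l²−L²−(e−x')²−y'²−z²)/2L = 0.0638
  √(A²+B²)=0.2245;  θ3 = -1.0209+1.2828 ≈ 0.2619

θ₁ = -0.2617, θ₂ = 0.9596, θ₃ = 0.2619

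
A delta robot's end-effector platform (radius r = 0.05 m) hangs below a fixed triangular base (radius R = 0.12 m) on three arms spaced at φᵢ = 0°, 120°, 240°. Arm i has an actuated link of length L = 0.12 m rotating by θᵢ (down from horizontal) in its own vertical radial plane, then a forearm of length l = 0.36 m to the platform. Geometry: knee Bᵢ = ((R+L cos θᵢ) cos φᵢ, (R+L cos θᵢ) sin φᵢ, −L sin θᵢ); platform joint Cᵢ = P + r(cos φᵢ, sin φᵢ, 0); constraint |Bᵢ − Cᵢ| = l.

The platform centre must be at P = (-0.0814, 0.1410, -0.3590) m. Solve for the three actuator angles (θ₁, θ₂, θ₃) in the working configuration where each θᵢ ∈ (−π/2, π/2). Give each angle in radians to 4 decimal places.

θ₁ = 1.0477, θ₂ = 0.0002, θ₃ = 1.0477

rotate P by −φ1: (-0.0814, 0.1410, -0.3590)
  A=0.1514, B=-0.3590, C=(l²−L²−A²−y'²−z²)/(2L)=-0.2353
  γ=atan2(-0.3590,0.1514)=-1.1717;  ψ=arccos(-0.6041)=2.2194;  θ1=γ+ψ≈1.0477
rotate P by −φ2: (0.1628, 0.0000, -0.3590)
  A=-0.0928, B=-0.3590, C=(l²−L²−A²−y'²−z²)/(2L)=-0.0929
  √(A²+B²)=0.3708;  θ2 = -1.8238+1.8240 ≈ 0.0002
rotate P by −φ3: (-0.0814, -0.1410, -0.3590)
  e−x'=0.1514;  (l²−L²−(e−x')²−y'²−z²)/2L = -0.2354
  √(A²+B²)=0.3896;  θ3 = -1.1717+2.2194 ≈ 1.0477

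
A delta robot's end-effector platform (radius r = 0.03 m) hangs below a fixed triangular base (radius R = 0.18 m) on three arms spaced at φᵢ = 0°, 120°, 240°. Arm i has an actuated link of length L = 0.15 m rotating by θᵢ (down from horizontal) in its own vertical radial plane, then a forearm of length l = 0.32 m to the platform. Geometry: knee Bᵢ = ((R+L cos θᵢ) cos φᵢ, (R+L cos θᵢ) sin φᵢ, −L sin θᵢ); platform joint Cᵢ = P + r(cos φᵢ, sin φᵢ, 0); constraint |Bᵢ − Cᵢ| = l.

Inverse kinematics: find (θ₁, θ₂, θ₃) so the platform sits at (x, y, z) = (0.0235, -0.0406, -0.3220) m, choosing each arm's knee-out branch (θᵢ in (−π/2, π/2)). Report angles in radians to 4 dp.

φ1=0.0° → target in arm frame (0.0235, -0.0406)
  e−x'=0.1265;  (l²−L²−(e−x')²−y'²−z²)/2L = -0.1381
  √(A²+B²)=0.3460;  θ1 = -1.1965+1.9815 ≈ 0.7850
rotate P by −φ2: (-0.0469, -0.0001, -0.3220)
  A cos θ + B sin θ = C:  0.1969·cos θ + -0.3220·sin θ = -0.2085
  √(A²+B²)=0.3774;  θ2 = -1.0219+2.1561 ≈ 1.1342
φ3=240.0° → target in arm frame (0.0234, 0.0407)
  A cos θ + B sin θ = C:  0.1266·cos θ + -0.3220·sin θ = -0.1382
  θ3 = atan2(B,A) + arccos(C/0.3460) = 0.7855

θ₁ = 0.7850, θ₂ = 1.1342, θ₃ = 0.7855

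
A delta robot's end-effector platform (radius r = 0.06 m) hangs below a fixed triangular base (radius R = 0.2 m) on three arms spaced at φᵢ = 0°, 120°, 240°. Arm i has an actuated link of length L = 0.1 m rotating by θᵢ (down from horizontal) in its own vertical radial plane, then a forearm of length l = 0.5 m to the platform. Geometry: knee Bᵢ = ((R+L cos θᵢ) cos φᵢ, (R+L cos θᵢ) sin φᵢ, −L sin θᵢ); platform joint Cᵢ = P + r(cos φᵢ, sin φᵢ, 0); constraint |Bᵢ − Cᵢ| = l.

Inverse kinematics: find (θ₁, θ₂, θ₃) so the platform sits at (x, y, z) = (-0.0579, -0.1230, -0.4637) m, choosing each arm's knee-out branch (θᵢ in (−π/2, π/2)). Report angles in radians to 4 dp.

θ₁ = 0.6983, θ₂ = 0.7855, θ₃ = -0.2613

rotate P by −φ1: (-0.0579, -0.1230, -0.4637)
  A=0.1979, B=-0.4637, C=(l²−L²−A²−y'²−z²)/(2L)=-0.1466
  √(A²+B²)=0.5042;  θ1 = -1.1674+1.8657 ≈ 0.6983
arm 2 (φ=120.0°): x'=-0.0776, y'=0.1116
  A=0.2176, B=-0.4637, C=(l²−L²−A²−y'²−z²)/(2L)=-0.1741
  γ=atan2(-0.4637,0.2176)=-1.1321;  ψ=arccos(-0.3399)=1.9176;  θ2=γ+ψ≈0.7855
φ3=240.0° → target in arm frame (0.1355, 0.0114)
  A=0.0045, B=-0.4637, C=(l²−L²−A²−y'²−z²)/(2L)=0.1242
  √(A²+B²)=0.4637;  θ3 = -1.5610+1.2997 ≈ -0.2613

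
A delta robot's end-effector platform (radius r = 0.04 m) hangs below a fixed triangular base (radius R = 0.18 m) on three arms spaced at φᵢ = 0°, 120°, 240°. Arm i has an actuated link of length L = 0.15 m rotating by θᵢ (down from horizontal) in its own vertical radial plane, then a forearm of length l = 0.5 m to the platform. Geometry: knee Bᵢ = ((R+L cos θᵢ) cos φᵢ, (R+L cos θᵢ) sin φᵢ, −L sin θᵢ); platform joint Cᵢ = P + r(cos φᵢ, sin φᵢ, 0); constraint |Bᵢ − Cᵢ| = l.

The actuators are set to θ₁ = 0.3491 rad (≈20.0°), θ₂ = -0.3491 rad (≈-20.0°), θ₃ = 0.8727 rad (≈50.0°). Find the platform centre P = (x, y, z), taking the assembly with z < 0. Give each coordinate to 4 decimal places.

φ1=0.0°: virtual centre (0.2810, 0.0000, -0.0513), radius l
arm 2 at φ=120.0°: e+L cos θ2 = 0.2810;  centre 2 = (-0.1405, 0.2433, 0.0513)
arm 3 at φ=240.0°: e+L cos θ3 = 0.2364;  centre 3 = (-0.1182, -0.2047, -0.1149)
eliminate P² terms by subtracting sphere 1 from 2 and 3
[-0.8429 0.4866 0.2052]·P = 0.0000;  [-0.7983 -0.4095 -0.1272]·P = -0.0125
det = 0.7336;  x = 0.0083+0.0302z,  y = 0.0143+-0.3695z
sphere 1 gives Az²+Bz+C=0 with A=1.1374, B=0.0756, C=-0.1728;  B²−4AC=0.7919;  roots -0.4244, 0.3580;  negative root z = -0.4244
x = -0.0045, y = 0.1711

(-0.0045, 0.1711, -0.4244)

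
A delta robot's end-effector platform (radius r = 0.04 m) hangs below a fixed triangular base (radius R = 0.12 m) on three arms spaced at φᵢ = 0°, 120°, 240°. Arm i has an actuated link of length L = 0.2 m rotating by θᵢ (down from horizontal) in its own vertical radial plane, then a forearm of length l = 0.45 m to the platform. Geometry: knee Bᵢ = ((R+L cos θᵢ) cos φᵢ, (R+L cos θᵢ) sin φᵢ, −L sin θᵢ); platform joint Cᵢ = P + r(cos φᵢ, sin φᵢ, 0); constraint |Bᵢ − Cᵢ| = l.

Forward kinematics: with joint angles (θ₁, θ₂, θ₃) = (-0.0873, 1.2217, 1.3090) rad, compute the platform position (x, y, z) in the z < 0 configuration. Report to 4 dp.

(0.2895, 0.0248, -0.4318)

O1 = (0.2792·cos0.0°, 0.2792·sin0.0°, 0.0174) = (0.2792, 0.0000, 0.0174)
φ2=120.0°: virtual centre (-0.0742, 0.1285, -0.1879), radius l
φ3=240.0°: virtual centre (-0.0659, -0.1141, -0.1932), radius l
eliminate P² terms by subtracting sphere 1 from 2 and 3
plane₁₂: -0.7069x+0.2571y+-0.4107z = -0.0209
det = 0.3388;  x = 0.0320+-0.5964z,  y = 0.0066+-0.0421z
quadratic in z: (1.3574)z²+(0.2595)z+(-0.1410)=0, √Δ=0.9127 → z ∈ {-0.4318, 0.2406}; z = -0.4318 (taking z<0)
x = 0.2895, y = 0.0248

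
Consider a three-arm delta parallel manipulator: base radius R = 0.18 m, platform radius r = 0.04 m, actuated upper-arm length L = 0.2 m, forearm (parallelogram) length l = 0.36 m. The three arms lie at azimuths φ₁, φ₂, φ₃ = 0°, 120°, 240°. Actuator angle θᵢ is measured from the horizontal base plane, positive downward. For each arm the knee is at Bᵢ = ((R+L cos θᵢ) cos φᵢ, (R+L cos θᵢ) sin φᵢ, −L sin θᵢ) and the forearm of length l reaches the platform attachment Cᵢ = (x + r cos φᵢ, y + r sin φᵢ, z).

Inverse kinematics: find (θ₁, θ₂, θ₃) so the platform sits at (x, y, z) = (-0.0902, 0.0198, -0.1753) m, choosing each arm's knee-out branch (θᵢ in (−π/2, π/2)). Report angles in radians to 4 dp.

θ₁ = 0.8726, θ₂ = -0.2615, θ₃ = 0.0868

φ1=0.0° → target in arm frame (-0.0902, 0.0198)
  e−x'=0.2302;  (l²−L²−(e−x')²−y'²−z²)/2L = 0.0137
  √(A²+B²)=0.2893;  θ1 = -0.6508+1.5234 ≈ 0.8726
arm 2 (φ=120.0°): x'=0.0622, y'=0.0682
  A=0.0778, B=-0.1753, C=(l²−L²−A²−y'²−z²)/(2L)=0.1204
  θ2 = atan2(B,A) + arccos(C/0.1918) = -0.2615
arm 3 (φ=240.0°): x'=0.0280, y'=-0.0880
  e−x'=0.1120;  (l²−L²−(e−x')²−y'²−z²)/2L = 0.0964
  γ=atan2(-0.1753,0.1120)=-1.0021;  ψ=arccos(0.4635)=1.0889;  θ3=γ+ψ≈0.0868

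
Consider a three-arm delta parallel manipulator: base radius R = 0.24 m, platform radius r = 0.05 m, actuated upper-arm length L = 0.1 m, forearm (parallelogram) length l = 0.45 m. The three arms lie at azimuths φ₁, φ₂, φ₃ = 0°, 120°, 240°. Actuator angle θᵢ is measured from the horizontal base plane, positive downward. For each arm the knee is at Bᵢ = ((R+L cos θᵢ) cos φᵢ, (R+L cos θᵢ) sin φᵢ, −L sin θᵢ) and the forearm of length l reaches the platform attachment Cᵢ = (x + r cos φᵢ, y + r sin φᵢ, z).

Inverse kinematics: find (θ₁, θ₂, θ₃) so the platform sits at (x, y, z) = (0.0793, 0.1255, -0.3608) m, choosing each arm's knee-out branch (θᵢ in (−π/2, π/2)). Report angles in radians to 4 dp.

θ₁ = -0.1743, θ₂ = -0.0877, θ₃ = 1.3089

rotate P by −φ1: (0.0793, 0.1255, -0.3608)
  A=0.1107, B=-0.3608, C=(l²−L²−A²−y'²−z²)/(2L)=0.1716
  θ1 = atan2(B,A) + arccos(C/0.3774) = -0.1743
φ2=120.0° → target in arm frame (0.0690, -0.1314)
  A cos θ + B sin θ = C:  0.1210·cos θ + -0.3608·sin θ = 0.1521
  √(A²+B²)=0.3805;  θ2 = -1.2473+1.1596 ≈ -0.0877
arm 3 (φ=240.0°): x'=-0.1483, y'=0.0059
  A cos θ + B sin θ = C:  0.3383·cos θ + -0.3608·sin θ = -0.2609
  √(A²+B²)=0.4946;  θ3 = -0.8175+2.1265 ≈ 1.3089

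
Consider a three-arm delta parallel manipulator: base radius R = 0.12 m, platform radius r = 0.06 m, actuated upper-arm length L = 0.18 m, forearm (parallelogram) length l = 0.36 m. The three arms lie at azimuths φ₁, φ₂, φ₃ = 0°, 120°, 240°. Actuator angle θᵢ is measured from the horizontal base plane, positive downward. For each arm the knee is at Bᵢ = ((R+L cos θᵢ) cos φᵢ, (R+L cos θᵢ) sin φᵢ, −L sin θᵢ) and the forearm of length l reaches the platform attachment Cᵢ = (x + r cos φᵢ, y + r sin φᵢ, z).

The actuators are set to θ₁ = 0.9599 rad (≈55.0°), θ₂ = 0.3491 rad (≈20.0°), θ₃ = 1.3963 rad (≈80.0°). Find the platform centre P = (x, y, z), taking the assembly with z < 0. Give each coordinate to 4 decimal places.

(0.0031, 0.1981, -0.4018)

centre 1 = (0.1632·cos0.0°, 0.1632·sin0.0°, -0.1474) = (0.1632, 0.0000, -0.1474)
arm 2 at φ=120.0°: ρ2 = 0.2291;  centre 2 = (-0.1146, 0.1984, -0.0616)
arm 3 at φ=240.0°: ρ3 = 0.0913;  centre 3 = (-0.0456, -0.0790, -0.1773)
eliminate P² terms by subtracting sphere 1 from 2 and 3
linear system: -0.5556x+0.3969y = 0.0079−0.1717z; -0.4177x+-0.1580y = -0.0086−-0.0596z
Cramer: x(z) = 0.0086+0.0137z;  y(z) = 0.0320-0.4136z
quadratic in z: (1.1712)z²+(0.2642)z+(-0.0829)=0, √Δ=0.6770 → z ∈ {-0.4018, 0.1762}; z = -0.4018 (taking z<0)
x = 0.0031, y = 0.1981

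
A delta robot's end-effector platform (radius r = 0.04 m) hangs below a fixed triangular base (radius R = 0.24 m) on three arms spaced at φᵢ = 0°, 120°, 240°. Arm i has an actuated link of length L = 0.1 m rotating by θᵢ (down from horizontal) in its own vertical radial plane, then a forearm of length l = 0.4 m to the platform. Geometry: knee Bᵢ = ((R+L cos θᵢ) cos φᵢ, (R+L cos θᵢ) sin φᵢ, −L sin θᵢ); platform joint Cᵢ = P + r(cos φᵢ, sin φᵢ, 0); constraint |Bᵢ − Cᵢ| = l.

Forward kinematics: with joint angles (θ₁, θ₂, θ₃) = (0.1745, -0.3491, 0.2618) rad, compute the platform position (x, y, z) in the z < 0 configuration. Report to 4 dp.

φ1=0.0°: virtual centre (0.2985, 0.0000, -0.0174), radius l
centre 2 = (0.2940·cos120.0°, 0.2940·sin120.0°, 0.0342) = (-0.1470, 0.2546, 0.0342)
φ3=240.0°: virtual centre (-0.1483, -0.2569, -0.0259), radius l
|centre ₂|²−|centre ₁|² = -0.0018;  |centre ₃|²−|centre ₁|² = -0.0008
[-0.8909 0.5092 0.1031]·P = -0.0018;  [-0.8936 -0.5137 -0.0170]·P = -0.0008
Cramer: x(z) = 0.0014+0.0485z;  y(z) = -0.0010-0.1176z
sphere 1 gives Az²+Bz+C=0 with A=1.0162, B=0.0061, C=-0.0715;  B²−4AC=0.2905;  roots -0.2682, 0.2622;  negative root z = -0.2682
x = -0.0116, y = 0.0305

(-0.0116, 0.0305, -0.2682)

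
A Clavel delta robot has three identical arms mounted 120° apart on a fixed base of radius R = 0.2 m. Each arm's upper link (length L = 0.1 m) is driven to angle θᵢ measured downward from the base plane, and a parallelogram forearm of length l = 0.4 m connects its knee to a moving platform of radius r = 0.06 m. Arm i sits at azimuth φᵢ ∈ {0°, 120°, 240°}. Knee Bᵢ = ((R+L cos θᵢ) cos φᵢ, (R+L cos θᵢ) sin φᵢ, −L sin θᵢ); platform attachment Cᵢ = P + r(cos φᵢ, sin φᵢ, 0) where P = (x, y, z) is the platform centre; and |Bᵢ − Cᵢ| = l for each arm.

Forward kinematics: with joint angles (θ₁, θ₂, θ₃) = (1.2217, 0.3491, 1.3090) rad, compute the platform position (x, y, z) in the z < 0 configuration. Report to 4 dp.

(-0.0457, 0.0975, -0.4135)

φ1=0.0°: virtual centre (0.1742, 0.0000, -0.0940), radius l
arm 2 at φ=120.0°: e+L cos θ2 = 0.2340;  O2 = (-0.1170, 0.2026, -0.0342)
O3 = (0.1659·cos240.0°, 0.1659·sin240.0°, -0.0966) = (-0.0829, -0.1437, -0.0966)
subtract pairs → two planes through P
[-0.5824 0.4052 0.1195]·P = 0.0167;  [-0.5143 -0.2873 -0.0052]·P = -0.0023
Cramer: x(z) = -0.0103+0.0857z;  y(z) = 0.0265-0.1717z
into |P−O₁|² = l²: 1.0368z² + 0.1472z + -0.1164 = 0;  Δ = 0.5046;  z = -0.4135 or 0.2716 → z<0 root = -0.4135
x = -0.0457, y = 0.0975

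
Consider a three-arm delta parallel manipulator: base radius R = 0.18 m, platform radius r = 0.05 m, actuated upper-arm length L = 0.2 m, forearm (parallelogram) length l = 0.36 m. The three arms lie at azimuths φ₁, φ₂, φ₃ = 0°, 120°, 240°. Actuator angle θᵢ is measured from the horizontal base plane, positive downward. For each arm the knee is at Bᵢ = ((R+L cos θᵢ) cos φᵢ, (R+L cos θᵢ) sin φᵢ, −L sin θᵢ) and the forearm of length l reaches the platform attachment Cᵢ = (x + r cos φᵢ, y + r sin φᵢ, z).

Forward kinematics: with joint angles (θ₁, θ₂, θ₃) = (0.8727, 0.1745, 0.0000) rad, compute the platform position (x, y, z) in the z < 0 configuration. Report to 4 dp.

(-0.0939, -0.0142, -0.2253)

φ1=0.0°: virtual centre (0.2586, 0.0000, -0.1532), radius l
centre 2 = (0.3270·cos120.0°, 0.3270·sin120.0°, -0.0347) = (-0.1635, 0.2832, -0.0347)
φ3=240.0°: virtual centre (-0.1650, -0.2858, 0.0000), radius l
|centre ₂|²−|centre ₁|² = 0.0178;  |centre ₃|²−|centre ₁|² = 0.0186
linear system: -0.8441x+0.5663y = 0.0178−0.2370z; -0.8471x+-0.5716y = 0.0186−0.3064z
Cramer: x(z) = -0.0215+0.3211z;  y(z) = -0.0006+0.0602z
sphere 1 gives Az²+Bz+C=0 with A=1.1067, B=0.1265, C=-0.0277;  B²−4AC=0.1386;  roots -0.2253, 0.1111;  negative root z = -0.2253
x = -0.0939, y = -0.0142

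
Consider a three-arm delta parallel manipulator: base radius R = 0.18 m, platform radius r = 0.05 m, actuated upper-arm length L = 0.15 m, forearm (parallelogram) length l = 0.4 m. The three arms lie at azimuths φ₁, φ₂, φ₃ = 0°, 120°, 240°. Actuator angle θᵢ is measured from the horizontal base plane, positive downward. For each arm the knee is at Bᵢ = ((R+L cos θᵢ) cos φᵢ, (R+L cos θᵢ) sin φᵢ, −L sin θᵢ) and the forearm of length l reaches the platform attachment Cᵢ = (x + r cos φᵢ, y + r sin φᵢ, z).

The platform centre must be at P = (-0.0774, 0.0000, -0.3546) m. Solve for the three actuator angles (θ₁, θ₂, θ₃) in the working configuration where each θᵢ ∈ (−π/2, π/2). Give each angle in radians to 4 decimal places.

θ₁ = 0.7857, θ₂ = 0.2617, θ₃ = 0.2617

arm 1 (φ=0.0°): x'=-0.0774, y'=0.0000
  A=0.2074, B=-0.3546, C=(l²−L²−A²−y'²−z²)/(2L)=-0.1042
  γ=atan2(-0.3546,0.2074)=-1.0416;  ψ=arccos(-0.2536)=1.8272;  θ1=γ+ψ≈0.7857
arm 2 (φ=120.0°): x'=0.0387, y'=0.0670
  e−x'=0.0913;  (l²−L²−(e−x')²−y'²−z²)/2L = -0.0036
  γ=atan2(-0.3546,0.0913)=-1.3188;  ψ=arccos(-0.0097)=1.5805;  θ2=γ+ψ≈0.2617
φ3=240.0° → target in arm frame (0.0387, -0.0670)
  A=0.0913, B=-0.3546, C=(l²−L²−A²−y'²−z²)/(2L)=-0.0036
  γ=atan2(-0.3546,0.0913)=-1.3188;  ψ=arccos(-0.0097)=1.5805;  θ3=γ+ψ≈0.2617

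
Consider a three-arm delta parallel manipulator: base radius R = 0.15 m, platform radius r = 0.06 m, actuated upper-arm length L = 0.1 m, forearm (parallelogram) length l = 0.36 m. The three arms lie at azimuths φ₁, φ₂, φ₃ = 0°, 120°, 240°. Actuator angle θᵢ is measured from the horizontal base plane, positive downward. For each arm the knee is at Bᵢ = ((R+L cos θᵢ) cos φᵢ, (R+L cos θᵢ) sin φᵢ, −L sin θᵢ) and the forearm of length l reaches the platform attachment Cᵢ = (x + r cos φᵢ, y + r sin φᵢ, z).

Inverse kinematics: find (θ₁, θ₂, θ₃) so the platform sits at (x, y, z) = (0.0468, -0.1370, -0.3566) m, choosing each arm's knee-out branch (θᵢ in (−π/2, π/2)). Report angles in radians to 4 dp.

rotate P by −φ1: (0.0468, -0.1370, -0.3566)
  A=0.0432, B=-0.3566, C=(l²−L²−A²−y'²−z²)/(2L)=-0.1410
  θ1 = atan2(B,A) + arccos(C/0.3592) = 0.5239
rotate P by −φ2: (-0.1420, 0.0280, -0.3566)
  A cos θ + B sin θ = C:  0.2320·cos θ + -0.3566·sin θ = -0.3110
  γ=atan2(-0.3566,0.2320)=-0.9939;  ψ=arccos(-0.7309)=2.3904;  θ2=γ+ψ≈1.3965
φ3=240.0° → target in arm frame (0.0952, 0.1090)
  e−x'=-0.0052;  (l²−L²−(e−x')²−y'²−z²)/2L = -0.0974
  γ=atan2(-0.3566,-0.0052)=-1.5855;  ψ=arccos(-0.2731)=1.8474;  θ3=γ+ψ≈0.2619

θ₁ = 0.5239, θ₂ = 1.3965, θ₃ = 0.2619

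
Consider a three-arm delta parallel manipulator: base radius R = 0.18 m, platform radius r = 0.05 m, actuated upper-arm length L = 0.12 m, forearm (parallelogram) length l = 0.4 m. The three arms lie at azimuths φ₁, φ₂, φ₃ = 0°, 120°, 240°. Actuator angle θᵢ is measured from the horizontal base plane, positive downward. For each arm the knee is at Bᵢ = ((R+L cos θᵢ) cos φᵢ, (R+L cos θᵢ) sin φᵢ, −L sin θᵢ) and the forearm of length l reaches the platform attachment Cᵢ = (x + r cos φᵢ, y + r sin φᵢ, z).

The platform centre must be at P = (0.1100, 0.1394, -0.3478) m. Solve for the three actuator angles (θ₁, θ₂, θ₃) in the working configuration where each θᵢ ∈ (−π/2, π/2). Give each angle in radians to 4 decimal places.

θ₁ = 0.0000, θ₂ = 0.2619, θ₃ = 1.3965

rotate P by −φ1: (0.1100, 0.1394, -0.3478)
  A=0.0200, B=-0.3478, C=(l²−L²−A²−y'²−z²)/(2L)=0.0200
  √(A²+B²)=0.3484;  θ1 = -1.5134+1.5133 ≈ 0.0000
arm 2 (φ=120.0°): x'=0.0657, y'=-0.1650
  e−x'=0.0643;  (l²−L²−(e−x')²−y'²−z²)/2L = -0.0280
  √(A²+B²)=0.3537;  θ2 = -1.3881+1.6499 ≈ 0.2619
arm 3 (φ=240.0°): x'=-0.1757, y'=0.0256
  e−x'=0.3057;  (l²−L²−(e−x')²−y'²−z²)/2L = -0.2895
  θ3 = atan2(B,A) + arccos(C/0.4631) = 1.3965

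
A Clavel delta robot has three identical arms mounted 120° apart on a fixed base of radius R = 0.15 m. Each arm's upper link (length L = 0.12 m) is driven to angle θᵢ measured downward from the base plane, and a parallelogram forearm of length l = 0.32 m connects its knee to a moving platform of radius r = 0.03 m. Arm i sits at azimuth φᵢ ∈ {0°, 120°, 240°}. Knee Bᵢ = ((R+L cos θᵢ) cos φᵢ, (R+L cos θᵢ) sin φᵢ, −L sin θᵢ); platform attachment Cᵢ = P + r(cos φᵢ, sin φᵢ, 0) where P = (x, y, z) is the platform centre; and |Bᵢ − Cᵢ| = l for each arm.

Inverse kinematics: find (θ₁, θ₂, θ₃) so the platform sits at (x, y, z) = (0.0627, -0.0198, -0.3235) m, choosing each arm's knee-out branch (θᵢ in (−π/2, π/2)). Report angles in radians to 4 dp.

φ1=0.0° → target in arm frame (0.0627, -0.0198)
  A=0.0573, B=-0.3235, C=(l²−L²−A²−y'²−z²)/(2L)=-0.0847
  θ1 = atan2(B,A) + arccos(C/0.3285) = 0.4361
φ2=120.0° → target in arm frame (-0.0485, -0.0444)
  A cos θ + B sin θ = C:  0.1685·cos θ + -0.3235·sin θ = -0.1959
  √(A²+B²)=0.3648;  θ2 = -1.0906+2.1378 ≈ 1.0471
φ3=240.0° → target in arm frame (-0.0142, 0.0642)
  A cos θ + B sin θ = C:  0.1342·cos θ + -0.3235·sin θ = -0.1616
  θ3 = atan2(B,A) + arccos(C/0.3502) = 0.8728

θ₁ = 0.4361, θ₂ = 1.0471, θ₃ = 0.8728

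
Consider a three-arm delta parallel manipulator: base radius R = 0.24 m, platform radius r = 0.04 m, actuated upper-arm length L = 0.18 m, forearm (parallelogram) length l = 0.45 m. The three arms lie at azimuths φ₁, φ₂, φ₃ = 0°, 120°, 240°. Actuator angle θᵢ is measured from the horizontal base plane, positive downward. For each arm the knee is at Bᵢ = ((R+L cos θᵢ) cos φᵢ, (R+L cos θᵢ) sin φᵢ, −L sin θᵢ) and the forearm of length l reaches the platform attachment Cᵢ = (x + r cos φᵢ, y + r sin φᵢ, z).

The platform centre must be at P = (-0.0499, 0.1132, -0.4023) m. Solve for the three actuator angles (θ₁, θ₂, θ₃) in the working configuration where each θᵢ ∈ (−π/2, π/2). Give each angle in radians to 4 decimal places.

θ₁ = 0.9598, θ₂ = 0.1746, θ₃ = 1.0473

arm 1 (φ=0.0°): x'=-0.0499, y'=0.1132
  e−x'=0.2499;  (l²−L²−(e−x')²−y'²−z²)/2L = -0.1861
  √(A²+B²)=0.4736;  θ1 = -1.0149+1.9747 ≈ 0.9598
arm 2 (φ=120.0°): x'=0.1230, y'=-0.0134
  A=0.0770, B=-0.4023, C=(l²−L²−A²−y'²−z²)/(2L)=0.0060
  √(A²+B²)=0.4096;  θ2 = -1.3816+1.5563 ≈ 0.1746
φ3=240.0° → target in arm frame (-0.0731, -0.0998)
  A=0.2731, B=-0.4023, C=(l²−L²−A²−y'²−z²)/(2L)=-0.2119
  γ=atan2(-0.4023,0.2731)=-0.9744;  ψ=arccos(-0.4358)=2.0217;  θ3=γ+ψ≈1.0473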